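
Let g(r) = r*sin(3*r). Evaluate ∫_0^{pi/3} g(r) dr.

Integrate by parts once (u = r, dv = sin(3*r) dr).
An antiderivative is F(r) = -r*cos(3*r)/3 + sin(3*r)/9.
Then F(pi/3) - F(0) = (pi/9) - (0) = pi/9.

pi/9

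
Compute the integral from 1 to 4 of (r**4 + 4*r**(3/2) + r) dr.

By the power rule, an antiderivative is F(r) = 8*r**(5/2)/5 + r**5/5 + r**2/2.
Then F(4) - F(1) = (264) - (23/10) = 2617/10.

2617/10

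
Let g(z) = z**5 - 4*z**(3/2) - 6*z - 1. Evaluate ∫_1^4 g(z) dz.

5849/10

By the power rule, an antiderivative is F(z) = z**6/6 - 8*z**(5/2)/5 - 3*z**2 - z.
Then F(4) - F(1) = (8692/15) - (-163/30) = 5849/10.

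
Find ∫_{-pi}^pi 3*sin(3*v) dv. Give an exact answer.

An antiderivative is F(v) = -cos(3*v).
Then F(pi) - F(-pi) = (1) - (1) = 0.

0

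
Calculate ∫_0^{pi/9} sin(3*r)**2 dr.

-sqrt(3)/24 + pi/18

Use the identity sin^2(3*r) = (1 - cos(6*r))/2.
An antiderivative is F(r) = r/2 - sin(6*r)/12.
Then F(pi/9) - F(0) = (-sqrt(3)/24 + pi/18) - (0) = -sqrt(3)/24 + pi/18.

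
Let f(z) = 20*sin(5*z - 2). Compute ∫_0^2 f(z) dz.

4*cos(2) - 4*cos(8)

Let u = 5*z - 2, so du = 5 dz. When z = 0, u = -2; when z = 2, u = 8.
The integral becomes 4·∫ sin(u) du from -2 to 8, with antiderivative -4*cos(u).
Back in z: F(z) = -4*cos(5*z - 2).
Then F(2) - F(0) = (-4*cos(8)) - (-4*cos(2)) = 4*cos(2) - 4*cos(8).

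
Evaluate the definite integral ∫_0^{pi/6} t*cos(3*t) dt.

Integrate by parts once (u = t, dv = cos(3*t) dt).
An antiderivative is F(t) = t*sin(3*t)/3 + cos(3*t)/9.
Then F(pi/6) - F(0) = (pi/18) - (1/9) = -1/9 + pi/18.

-1/9 + pi/18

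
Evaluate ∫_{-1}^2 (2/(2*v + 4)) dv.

An antiderivative is F(v) = log(2*v + 4).
Then F(2) - F(-1) = (log(8)) - (log(2)) = log(4).

log(4)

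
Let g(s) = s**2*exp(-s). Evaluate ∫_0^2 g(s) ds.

2 - 10*exp(-2)

Integrate by parts twice (u = s^2, dv = exp(-s) ds).
An antiderivative is F(s) = (-s**2 - 2*s - 2)*exp(-s).
Then F(2) - F(0) = (-10*exp(-2)) - (-2) = 2 - 10*exp(-2).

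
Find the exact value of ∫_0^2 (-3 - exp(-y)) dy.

An antiderivative is F(y) = -3*y + exp(-y).
Then F(2) - F(0) = (-6 + exp(-2)) - (1) = -7 + exp(-2).

-7 + exp(-2)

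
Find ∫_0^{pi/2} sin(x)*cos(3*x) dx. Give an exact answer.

-1/2

Use the identity sin(x)cos(3*x) = [sin(4*x) + sin(-2*x)]/2.
An antiderivative is F(x) = cos(2*x)/4 - cos(4*x)/8.
Then F(pi/2) - F(0) = (-3/8) - (1/8) = -1/2.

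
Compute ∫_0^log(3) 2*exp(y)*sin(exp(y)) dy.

Let u = exp(y), so du = exp(y) dy. When y = 0, u = 1; when y = log(3), u = 3.
The integral becomes 2·∫ sin(u) du from 1 to 3, with antiderivative -2*cos(u).
Back in y: F(y) = -2*cos(exp(y)).
Then F(log(3)) - F(0) = (-2*cos(3)) - (-2*cos(1)) = 2*cos(1) - 2*cos(3).

2*cos(1) - 2*cos(3)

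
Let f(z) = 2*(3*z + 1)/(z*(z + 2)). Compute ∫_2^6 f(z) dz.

Factor the denominator: z**2 + 2*z = (z + 2)z.
Partial fractions: 2*(3*z + 1)/(z*(z + 2)) = 5/(z + 2) + 1/z.
An antiderivative is F(z) = log(z) + 5*log(z + 2).
Then F(6) - F(2) = (log(3) + 16*log(2)) - (11*log(2)) = log(96).

log(96)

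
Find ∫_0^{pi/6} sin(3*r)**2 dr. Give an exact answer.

pi/12

Use the identity sin^2(3*r) = (1 - cos(6*r))/2.
An antiderivative is F(r) = r/2 - sin(6*r)/12.
Then F(pi/6) - F(0) = (pi/12) - (0) = pi/12.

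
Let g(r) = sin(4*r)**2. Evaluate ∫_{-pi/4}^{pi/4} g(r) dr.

pi/4

Use the identity sin^2(4*r) = (1 - cos(8*r))/2.
An antiderivative is F(r) = r/2 - sin(8*r)/16.
Then F(pi/4) - F(-pi/4) = (pi/8) - (-pi/8) = pi/4.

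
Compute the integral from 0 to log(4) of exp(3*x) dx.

21

Let u = exp(x), so du = exp(x) dx. When x = 0, u = 1; when x = log(4), u = 4.
The integral becomes ∫ u**2 du from 1 to 4, with antiderivative u**3/3.
Back in x: F(x) = exp(3*x)/3.
Then F(log(4)) - F(0) = (64/3) - (1/3) = 21.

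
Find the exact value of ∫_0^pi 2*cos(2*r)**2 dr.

Use the identity cos^2(2*r) = (1 + cos(4*r))/2.
An antiderivative is F(r) = r + sin(4*r)/4.
Then F(pi) - F(0) = (pi) - (0) = pi.

pi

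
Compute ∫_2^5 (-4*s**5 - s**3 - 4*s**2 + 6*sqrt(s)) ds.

By the power rule, an antiderivative is F(s) = -2*s**6/3 - s**4/4 + 4*s**(3/2) - 4*s**3/3.
Then F(5) - F(2) = (-128875/12 + 20*sqrt(5)) - (-172/3 + 8*sqrt(2)) = -42729/4 - 8*sqrt(2) + 20*sqrt(5).

-42729/4 - 8*sqrt(2) + 20*sqrt(5)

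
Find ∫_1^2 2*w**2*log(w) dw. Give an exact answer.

-14/9 + 16*log(2)/3

Integrate by parts once (u = ln w, dv = 2*w**2 dw).
An antiderivative is F(w) = 2*w**3*(3*log(w) - 1)/9.
Then F(2) - F(1) = (-16/9 + 16*log(2)/3) - (-2/9) = -14/9 + 16*log(2)/3.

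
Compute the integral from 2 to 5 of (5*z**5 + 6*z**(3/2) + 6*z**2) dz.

By the power rule, an antiderivative is F(z) = 5*z**6/6 + 12*z**(5/2)/5 + 2*z**3.
Then F(5) - F(2) = (60*sqrt(5) + 79625/6) - (48*sqrt(2)/5 + 208/3) = -48*sqrt(2)/5 + 60*sqrt(5) + 26403/2.

-48*sqrt(2)/5 + 60*sqrt(5) + 26403/2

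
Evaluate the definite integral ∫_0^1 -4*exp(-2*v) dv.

-2 + 2*exp(-2)

An antiderivative is F(v) = 2*exp(-2*v).
Then F(1) - F(0) = (2*exp(-2)) - (2) = -2 + 2*exp(-2).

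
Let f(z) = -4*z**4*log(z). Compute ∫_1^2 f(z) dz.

Integrate by parts once (u = ln z, dv = -4*z**4 dz).
An antiderivative is F(z) = -4*z**5*(5*log(z) - 1)/25.
Then F(2) - F(1) = (128/25 - 128*log(2)/5) - (4/25) = 124/25 - 128*log(2)/5.

124/25 - 128*log(2)/5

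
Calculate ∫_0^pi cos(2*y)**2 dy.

pi/2

Use the identity cos^2(2*y) = (1 + cos(4*y))/2.
An antiderivative is F(y) = y/2 + sin(4*y)/8.
Then F(pi) - F(0) = (pi/2) - (0) = pi/2.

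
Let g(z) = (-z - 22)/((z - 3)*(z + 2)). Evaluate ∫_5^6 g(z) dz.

Factor the denominator: z**2 - z - 6 = (z + 2)(z - 3).
Partial fractions: (-z - 22)/((z - 3)*(z + 2)) = 4/(z + 2) - 5/(z - 3).
An antiderivative is F(z) = -5*log(z - 3) + 4*log(z + 2).
Then F(6) - F(5) = (-5*log(3) + 12*log(2)) - (-5*log(2) + 4*log(7)) = -4*log(7) - 5*log(3) + 17*log(2).

-4*log(7) - 5*log(3) + 17*log(2)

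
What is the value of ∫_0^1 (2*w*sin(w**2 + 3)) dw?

cos(3) - cos(4)

Let u = w**2 + 3, so du = 2*w dw. When w = 0, u = 3; when w = 1, u = 4.
The integral becomes ∫ sin(u) du from 3 to 4, with antiderivative -cos(u).
Back in w: F(w) = -cos(w**2 + 3).
Then F(1) - F(0) = (-cos(4)) - (-cos(3)) = cos(3) - cos(4).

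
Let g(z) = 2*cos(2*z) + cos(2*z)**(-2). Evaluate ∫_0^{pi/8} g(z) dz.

1/2 + sqrt(2)/2

An antiderivative is F(z) = sin(2*z) + tan(2*z)/2.
Then F(pi/8) - F(0) = (1/2 + sqrt(2)/2) - (0) = 1/2 + sqrt(2)/2.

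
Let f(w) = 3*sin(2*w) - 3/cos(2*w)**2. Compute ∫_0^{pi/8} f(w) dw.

-3*sqrt(2)/4

An antiderivative is F(w) = -3*cos(2*w)/2 - 3*tan(2*w)/2.
Then F(pi/8) - F(0) = (-3/2 - 3*sqrt(2)/4) - (-3/2) = -3*sqrt(2)/4.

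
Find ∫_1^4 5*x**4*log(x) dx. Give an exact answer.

-1023/5 + 2048*log(2)

Integrate by parts once (u = ln x, dv = 5*x**4 dx).
An antiderivative is F(x) = x**5*(5*log(x) - 1)/5.
Then F(4) - F(1) = (-1024/5 + 2048*log(2)) - (-1/5) = -1023/5 + 2048*log(2).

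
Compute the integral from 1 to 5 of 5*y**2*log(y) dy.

Integrate by parts once (u = ln y, dv = 5*y**2 dy).
An antiderivative is F(y) = 5*y**3*(3*log(y) - 1)/9.
Then F(5) - F(1) = (-625/9 + 625*log(5)/3) - (-5/9) = -620/9 + 625*log(5)/3.

-620/9 + 625*log(5)/3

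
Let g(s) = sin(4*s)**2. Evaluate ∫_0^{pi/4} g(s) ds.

pi/8

Use the identity sin^2(4*s) = (1 - cos(8*s))/2.
An antiderivative is F(s) = s/2 - sin(8*s)/16.
Then F(pi/4) - F(0) = (pi/8) - (0) = pi/8.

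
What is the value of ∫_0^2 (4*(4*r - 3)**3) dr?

Let u = 4*r - 3, so du = 4 dr. When r = 0, u = -3; when r = 2, u = 5.
The integral becomes ∫ u**3 du from -3 to 5, with antiderivative u**4/4.
Back in r: F(r) = (4*r - 3)**4/4.
Then F(2) - F(0) = (625/4) - (81/4) = 136.

136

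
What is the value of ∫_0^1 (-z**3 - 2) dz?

By the power rule, an antiderivative is F(z) = -z**4/4 - 2*z.
Then F(1) - F(0) = (-9/4) - (0) = -9/4.

-9/4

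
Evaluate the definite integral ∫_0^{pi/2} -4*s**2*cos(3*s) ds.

-8/27 + pi**2/3

Integrate by parts twice (u = s^2, dv = -4*cos(3*s) ds).
An antiderivative is F(s) = -4*s**2*sin(3*s)/3 - 8*s*cos(3*s)/9 + 8*sin(3*s)/27.
Then F(pi/2) - F(0) = (-8/27 + pi**2/3) - (0) = -8/27 + pi**2/3.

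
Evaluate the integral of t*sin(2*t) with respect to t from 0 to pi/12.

-sqrt(3)*pi/48 + 1/8

Integrate by parts once (u = t, dv = sin(2*t) dt).
An antiderivative is F(t) = -t*cos(2*t)/2 + sin(2*t)/4.
Then F(pi/12) - F(0) = (-sqrt(3)*pi/48 + 1/8) - (0) = -sqrt(3)*pi/48 + 1/8.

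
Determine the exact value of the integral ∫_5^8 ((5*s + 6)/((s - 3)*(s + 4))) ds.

-2*log(3) + log(2) + 3*log(5)

Factor the denominator: s**2 + s - 12 = (s + 4)(s - 3).
Partial fractions: (5*s + 6)/((s - 3)*(s + 4)) = 2/(s + 4) + 3/(s - 3).
An antiderivative is F(s) = 3*log(s - 3) + 2*log(s + 4).
Then F(8) - F(5) = (2*log(3) + 4*log(2) + 3*log(5)) - (3*log(2) + 4*log(3)) = -2*log(3) + log(2) + 3*log(5).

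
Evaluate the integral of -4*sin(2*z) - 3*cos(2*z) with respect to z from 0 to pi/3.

-3 - 3*sqrt(3)/4

An antiderivative is F(z) = -3*sin(2*z)/2 + 2*cos(2*z).
Then F(pi/3) - F(0) = (-3*sqrt(3)/4 - 1) - (2) = -3 - 3*sqrt(3)/4.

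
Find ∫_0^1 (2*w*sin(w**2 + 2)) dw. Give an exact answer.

cos(2) - cos(3)

Let u = w**2 + 2, so du = 2*w dw. When w = 0, u = 2; when w = 1, u = 3.
The integral becomes ∫ sin(u) du from 2 to 3, with antiderivative -cos(u).
Back in w: F(w) = -cos(w**2 + 2).
Then F(1) - F(0) = (-cos(3)) - (-cos(2)) = cos(2) - cos(3).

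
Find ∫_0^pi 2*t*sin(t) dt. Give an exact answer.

2*pi

Integrate by parts once (u = t, dv = 2*sin(t) dt).
An antiderivative is F(t) = -2*t*cos(t) + 2*sin(t).
Then F(pi) - F(0) = (2*pi) - (0) = 2*pi.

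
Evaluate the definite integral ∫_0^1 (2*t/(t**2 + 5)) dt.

Let u = t**2 + 5, so du = 2*t dt. When t = 0, u = 5; when t = 1, u = 6.
The integral becomes ∫ 1/u du from 5 to 6, with antiderivative log(u).
Back in t: F(t) = log(t**2 + 5).
Then F(1) - F(0) = (log(6)) - (log(5)) = log(6/5).

log(6/5)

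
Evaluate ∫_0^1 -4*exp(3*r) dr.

4/3 - 4*exp(3)/3

An antiderivative is F(r) = -4*exp(3*r)/3.
Then F(1) - F(0) = (-4*exp(3)/3) - (-4/3) = 4/3 - 4*exp(3)/3.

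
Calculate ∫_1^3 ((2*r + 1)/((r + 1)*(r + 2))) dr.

Factor the denominator: r**2 + 3*r + 2 = (r + 2)(r + 1).
Partial fractions: (2*r + 1)/((r + 1)*(r + 2)) = 3/(r + 2) - 1/(r + 1).
An antiderivative is F(r) = -log(r + 1) + 3*log(r + 2).
Then F(3) - F(1) = (-2*log(2) + 3*log(5)) - (log(27/2)) = -3*log(3) - log(2) + 3*log(5).

-3*log(3) - log(2) + 3*log(5)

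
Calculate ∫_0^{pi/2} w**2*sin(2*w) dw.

Integrate by parts twice (u = w^2, dv = sin(2*w) dw).
An antiderivative is F(w) = -w**2*cos(2*w)/2 + w*sin(2*w)/2 + cos(2*w)/4.
Then F(pi/2) - F(0) = (-1/4 + pi**2/8) - (1/4) = -1/2 + pi**2/8.

-1/2 + pi**2/8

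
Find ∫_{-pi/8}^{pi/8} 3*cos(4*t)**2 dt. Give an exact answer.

Use the identity cos^2(4*t) = (1 + cos(8*t))/2.
An antiderivative is F(t) = 3*t/2 + 3*sin(8*t)/16.
Then F(pi/8) - F(-pi/8) = (3*pi/16) - (-3*pi/16) = 3*pi/8.

3*pi/8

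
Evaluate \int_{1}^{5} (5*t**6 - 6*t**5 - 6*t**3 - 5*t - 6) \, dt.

274112/7

By the power rule, an antiderivative is F(t) = 5*t**7/7 - t**6 - 3*t**4/2 - 5*t**2/2 - 6*t.
Then F(5) - F(1) = (274040/7) - (-72/7) = 274112/7.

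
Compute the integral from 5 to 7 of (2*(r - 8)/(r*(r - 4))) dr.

-4*log(5) - 2*log(3) + 4*log(7)

Factor the denominator: r**2 - 4*r = r(r - 4).
Partial fractions: 2*(r - 8)/(r*(r - 4)) = 4/r - 2/(r - 4).
An antiderivative is F(r) = 4*log(r) - 2*log(r - 4).
Then F(7) - F(5) = (-2*log(3) + 4*log(7)) - (4*log(5)) = -4*log(5) - 2*log(3) + 4*log(7).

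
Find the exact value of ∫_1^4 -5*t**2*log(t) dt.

Integrate by parts once (u = ln t, dv = -5*t**2 dt).
An antiderivative is F(t) = -5*t**3*(3*log(t) - 1)/9.
Then F(4) - F(1) = (320/9 - 640*log(2)/3) - (5/9) = 35 - 640*log(2)/3.

35 - 640*log(2)/3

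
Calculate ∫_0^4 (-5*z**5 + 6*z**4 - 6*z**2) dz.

By the power rule, an antiderivative is F(z) = -5*z**6/6 + 6*z**5/5 - 2*z**3.
Then F(4) - F(0) = (-34688/15) - (0) = -34688/15.

-34688/15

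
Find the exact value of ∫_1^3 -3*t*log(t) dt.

6 - 27*log(3)/2

Integrate by parts once (u = ln t, dv = -3*t dt).
An antiderivative is F(t) = -3*t**2*(2*log(t) - 1)/4.
Then F(3) - F(1) = (27/4 - 27*log(3)/2) - (3/4) = 6 - 27*log(3)/2.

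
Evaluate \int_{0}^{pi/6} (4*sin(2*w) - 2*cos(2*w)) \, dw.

1 - sqrt(3)/2

An antiderivative is F(w) = -sin(2*w) - 2*cos(2*w).
Then F(pi/6) - F(0) = (-1 - sqrt(3)/2) - (-2) = 1 - sqrt(3)/2.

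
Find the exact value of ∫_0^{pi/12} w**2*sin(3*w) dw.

-2/27 - sqrt(2)*pi**2/864 + sqrt(2)*pi/108 + sqrt(2)/27

Integrate by parts twice (u = w^2, dv = sin(3*w) dw).
An antiderivative is F(w) = -w**2*cos(3*w)/3 + 2*w*sin(3*w)/9 + 2*cos(3*w)/27.
Then F(pi/12) - F(0) = (sqrt(2)*(-pi**2 + 8*pi + 32)/864) - (2/27) = -2/27 - sqrt(2)*pi**2/864 + sqrt(2)*pi/108 + sqrt(2)/27.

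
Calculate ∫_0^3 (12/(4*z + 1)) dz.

3*log(13)

Let u = 4*z + 1, so du = 4 dz. When z = 0, u = 1; when z = 3, u = 13.
The integral becomes 3·∫ 1/u du from 1 to 13, with antiderivative 3*log(u).
Back in z: F(z) = 3*log(4*z + 1).
Then F(3) - F(0) = (3*log(13)) - (0) = 3*log(13).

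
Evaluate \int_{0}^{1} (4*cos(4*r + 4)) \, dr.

-sin(4) + sin(8)

Let u = 4*r + 4, so du = 4 dr. When r = 0, u = 4; when r = 1, u = 8.
The integral becomes ∫ cos(u) du from 4 to 8, with antiderivative sin(u).
Back in r: F(r) = sin(4*r + 4).
Then F(1) - F(0) = (sin(8)) - (sin(4)) = -sin(4) + sin(8).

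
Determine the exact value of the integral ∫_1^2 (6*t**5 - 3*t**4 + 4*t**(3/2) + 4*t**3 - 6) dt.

32*sqrt(2)/5 + 259/5

By the power rule, an antiderivative is F(t) = t**6 + 8*t**(5/2)/5 - 3*t**5/5 + t**4 - 6*t.
Then F(2) - F(1) = (32*sqrt(2)/5 + 244/5) - (-3) = 32*sqrt(2)/5 + 259/5.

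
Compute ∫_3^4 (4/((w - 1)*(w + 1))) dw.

log(36/25)

Factor the denominator: w**2 - 1 = (w + 1)(w - 1).
Partial fractions: 4/((w - 1)*(w + 1)) = -2/(w + 1) + 2/(w - 1).
An antiderivative is F(w) = 2*log(w - 1) - 2*log(w + 1).
Then F(4) - F(3) = (log(9/25)) - (-log(4)) = log(36/25).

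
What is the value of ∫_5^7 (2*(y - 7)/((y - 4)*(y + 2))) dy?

Factor the denominator: y**2 - 2*y - 8 = (y + 2)(y - 4).
Partial fractions: 2*(y - 7)/((y - 4)*(y + 2)) = 3/(y + 2) - 1/(y - 4).
An antiderivative is F(y) = -log(y - 4) + 3*log(y + 2).
Then F(7) - F(5) = (5*log(3)) - (3*log(7)) = -3*log(7) + 5*log(3).

-3*log(7) + 5*log(3)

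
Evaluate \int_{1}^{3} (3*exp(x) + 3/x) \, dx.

-3*exp(1) + 3*log(3) + 3*exp(3)

An antiderivative is F(x) = 3*exp(x) + 3*log(x).
Then F(3) - F(1) = (3*log(3) + 3*exp(3)) - (3*exp(1)) = -3*exp(1) + 3*log(3) + 3*exp(3).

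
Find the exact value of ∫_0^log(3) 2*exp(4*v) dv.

40

Let u = exp(v), so du = exp(v) dv. When v = 0, u = 1; when v = log(3), u = 3.
The integral becomes 2·∫ u**3 du from 1 to 3, with antiderivative u**4/2.
Back in v: F(v) = exp(4*v)/2.
Then F(log(3)) - F(0) = (81/2) - (1/2) = 40.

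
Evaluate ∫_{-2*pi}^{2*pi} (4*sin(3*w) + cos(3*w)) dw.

0

An antiderivative is F(w) = sin(3*w)/3 - 4*cos(3*w)/3.
Then F(2*pi) - F(-2*pi) = (-4/3) - (-4/3) = 0.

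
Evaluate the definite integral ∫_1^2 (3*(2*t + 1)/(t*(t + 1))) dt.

Factor the denominator: t**2 + t = (t + 1)t.
Partial fractions: 3*(2*t + 1)/(t*(t + 1)) = 3/(t + 1) + 3/t.
An antiderivative is F(t) = 3*log(t) + 3*log(t + 1).
Then F(2) - F(1) = (3*log(2) + 3*log(3)) - (log(8)) = log(27).

log(27)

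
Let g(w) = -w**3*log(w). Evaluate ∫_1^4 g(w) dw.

Integrate by parts once (u = ln w, dv = -w**3 dw).
An antiderivative is F(w) = -w**4*(4*log(w) - 1)/16.
Then F(4) - F(1) = (16 - 128*log(2)) - (1/16) = 255/16 - 128*log(2).

255/16 - 128*log(2)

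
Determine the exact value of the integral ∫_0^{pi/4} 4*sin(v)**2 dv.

-1 + pi/2

Use the identity sin^2(v) = (1 - cos(2*v))/2.
An antiderivative is F(v) = 2*v - sin(2*v).
Then F(pi/4) - F(0) = (-1 + pi/2) - (0) = -1 + pi/2.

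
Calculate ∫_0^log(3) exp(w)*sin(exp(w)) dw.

cos(1) - cos(3)

Let u = exp(w), so du = exp(w) dw. When w = 0, u = 1; when w = log(3), u = 3.
The integral becomes ∫ sin(u) du from 1 to 3, with antiderivative -cos(u).
Back in w: F(w) = -cos(exp(w)).
Then F(log(3)) - F(0) = (-cos(3)) - (-cos(1)) = cos(1) - cos(3).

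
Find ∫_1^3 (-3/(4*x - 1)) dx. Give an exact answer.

An antiderivative is F(x) = -3*log(4*x - 1)/4.
Then F(3) - F(1) = (-3*log(11)/4) - (-3*log(3)/4) = -3*log(11)/4 + 3*log(3)/4.

-3*log(11)/4 + 3*log(3)/4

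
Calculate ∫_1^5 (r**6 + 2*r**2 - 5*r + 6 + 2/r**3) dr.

5884304/525

By the power rule, an antiderivative is F(r) = r**7/7 + 2*r**3/3 - 5*r**2/2 + 6*r - 1/r**2.
Then F(5) - F(1) = (11772083/1050) - (139/42) = 5884304/525.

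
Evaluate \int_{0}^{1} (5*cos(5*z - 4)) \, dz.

Let u = 5*z - 4, so du = 5 dz. When z = 0, u = -4; when z = 1, u = 1.
The integral becomes ∫ cos(u) du from -4 to 1, with antiderivative sin(u).
Back in z: F(z) = sin(5*z - 4).
Then F(1) - F(0) = (sin(1)) - (-sin(4)) = sin(4) + sin(1).

sin(4) + sin(1)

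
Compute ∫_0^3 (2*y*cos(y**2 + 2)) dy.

sin(11) - sin(2)

Let u = y**2 + 2, so du = 2*y dy. When y = 0, u = 2; when y = 3, u = 11.
The integral becomes ∫ cos(u) du from 2 to 11, with antiderivative sin(u).
Back in y: F(y) = sin(y**2 + 2).
Then F(3) - F(0) = (sin(11)) - (sin(2)) = sin(11) - sin(2).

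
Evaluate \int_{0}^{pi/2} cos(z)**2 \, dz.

pi/4

Use the identity cos^2(z) = (1 + cos(2*z))/2.
An antiderivative is F(z) = z/2 + sin(2*z)/4.
Then F(pi/2) - F(0) = (pi/4) - (0) = pi/4.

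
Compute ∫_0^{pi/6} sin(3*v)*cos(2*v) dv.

Use the identity sin(3*v)cos(2*v) = [sin(5*v) + sin(v)]/2.
An antiderivative is F(v) = -cos(v)/2 - cos(5*v)/10.
Then F(pi/6) - F(0) = (-sqrt(3)/5) - (-3/5) = 3/5 - sqrt(3)/5.

3/5 - sqrt(3)/5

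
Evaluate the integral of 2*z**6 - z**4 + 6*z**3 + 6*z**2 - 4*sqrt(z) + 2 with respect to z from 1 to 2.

By the power rule, an antiderivative is F(z) = 2*z**7/7 - z**5/5 + 3*z**4/2 - 8*z**(3/2)/3 + 2*z**3 + 2*z.
Then F(2) - F(1) = (2596/35 - 16*sqrt(2)/3) - (613/210) = 14963/210 - 16*sqrt(2)/3.

14963/210 - 16*sqrt(2)/3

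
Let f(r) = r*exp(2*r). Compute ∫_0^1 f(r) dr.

Integrate by parts once (u = r, dv = exp(2*r) dr).
An antiderivative is F(r) = (2*r - 1)*exp(2*r)/4.
Then F(1) - F(0) = (exp(2)/4) - (-1/4) = 1/4 + exp(2)/4.

1/4 + exp(2)/4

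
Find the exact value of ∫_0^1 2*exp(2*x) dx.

An antiderivative is F(x) = exp(2*x).
Then F(1) - F(0) = (exp(2)) - (1) = -1 + exp(2).

-1 + exp(2)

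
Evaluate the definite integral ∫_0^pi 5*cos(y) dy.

An antiderivative is F(y) = 5*sin(y).
Then F(pi) - F(0) = (0) - (0) = 0.

0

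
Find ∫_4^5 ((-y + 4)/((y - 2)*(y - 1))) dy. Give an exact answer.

Factor the denominator: y**2 - 3*y + 2 = (y - 1)(y - 2).
Partial fractions: (-y + 4)/((y - 2)*(y - 1)) = -3/(y - 1) + 2/(y - 2).
An antiderivative is F(y) = 2*log(y - 2) - 3*log(y - 1).
Then F(5) - F(4) = (log(9/64)) - (log(4/27)) = -8*log(2) + 5*log(3).

-8*log(2) + 5*log(3)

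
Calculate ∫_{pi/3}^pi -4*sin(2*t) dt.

3

An antiderivative is F(t) = 2*cos(2*t).
Then F(pi) - F(pi/3) = (2) - (-1) = 3.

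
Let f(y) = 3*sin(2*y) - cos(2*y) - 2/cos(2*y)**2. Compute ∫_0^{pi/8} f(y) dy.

1/2 - sqrt(2)

An antiderivative is F(y) = -sin(2*y)/2 - 3*cos(2*y)/2 - tan(2*y).
Then F(pi/8) - F(0) = (-sqrt(2) - 1) - (-3/2) = 1/2 - sqrt(2).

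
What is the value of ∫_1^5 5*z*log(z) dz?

-30 + 125*log(5)/2

Integrate by parts once (u = ln z, dv = 5*z dz).
An antiderivative is F(z) = 5*z**2*(2*log(z) - 1)/4.
Then F(5) - F(1) = (-125/4 + 125*log(5)/2) - (-5/4) = -30 + 125*log(5)/2.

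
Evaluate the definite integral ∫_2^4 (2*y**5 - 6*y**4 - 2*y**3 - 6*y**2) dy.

-392/5

By the power rule, an antiderivative is F(y) = y**6/3 - 6*y**5/5 - y**4/2 - 2*y**3.
Then F(4) - F(2) = (-1792/15) - (-616/15) = -392/5.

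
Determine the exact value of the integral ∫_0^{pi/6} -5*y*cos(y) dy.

-5*sqrt(3)/2 - 5*pi/12 + 5

Integrate by parts once (u = y, dv = -5*cos(y) dy).
An antiderivative is F(y) = -5*y*sin(y) - 5*cos(y).
Then F(pi/6) - F(0) = (-5*sqrt(3)/2 - 5*pi/12) - (-5) = -5*sqrt(3)/2 - 5*pi/12 + 5.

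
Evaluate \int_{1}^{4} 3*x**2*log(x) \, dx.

Integrate by parts once (u = ln x, dv = 3*x**2 dx).
An antiderivative is F(x) = x**3*(3*log(x) - 1)/3.
Then F(4) - F(1) = (-64/3 + 128*log(2)) - (-1/3) = -21 + 128*log(2).

-21 + 128*log(2)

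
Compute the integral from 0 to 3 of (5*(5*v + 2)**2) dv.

Let u = 5*v + 2, so du = 5 dv. When v = 0, u = 2; when v = 3, u = 17.
The integral becomes ∫ u**2 du from 2 to 17, with antiderivative u**3/3.
Back in v: F(v) = (5*v + 2)**3/3.
Then F(3) - F(0) = (4913/3) - (8/3) = 1635.

1635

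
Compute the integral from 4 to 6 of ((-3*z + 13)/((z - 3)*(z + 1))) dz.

-4*log(7) + log(3) + 4*log(5)

Factor the denominator: z**2 - 2*z - 3 = (z + 1)(z - 3).
Partial fractions: (-3*z + 13)/((z - 3)*(z + 1)) = -4/(z + 1) + 1/(z - 3).
An antiderivative is F(z) = log(z - 3) - 4*log(z + 1).
Then F(6) - F(4) = (-4*log(7) + log(3)) - (-4*log(5)) = -4*log(7) + log(3) + 4*log(5).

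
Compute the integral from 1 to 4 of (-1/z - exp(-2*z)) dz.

(-4*exp(8)*log(2) - exp(6) + 1)*exp(-8)/2

An antiderivative is F(z) = -log(z) + exp(-2*z)/2.
Then F(4) - F(1) = (-2*log(2) + exp(-8)/2) - (exp(-2)/2) = (-4*exp(8)*log(2) - exp(6) + 1)*exp(-8)/2.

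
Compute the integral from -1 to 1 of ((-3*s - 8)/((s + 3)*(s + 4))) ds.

-4*log(5) + log(2) + 4*log(3)

Factor the denominator: s**2 + 7*s + 12 = (s + 4)(s + 3).
Partial fractions: (-3*s - 8)/((s + 3)*(s + 4)) = -4/(s + 4) + 1/(s + 3).
An antiderivative is F(s) = log(s + 3) - 4*log(s + 4).
Then F(1) - F(-1) = (-4*log(5) + 2*log(2)) - (log(2/81)) = -4*log(5) + log(2) + 4*log(3).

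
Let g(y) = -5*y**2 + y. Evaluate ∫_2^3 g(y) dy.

By the power rule, an antiderivative is F(y) = -5*y**3/3 + y**2/2.
Then F(3) - F(2) = (-81/2) - (-34/3) = -175/6.

-175/6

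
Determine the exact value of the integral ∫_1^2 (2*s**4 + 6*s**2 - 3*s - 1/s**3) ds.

861/40

By the power rule, an antiderivative is F(s) = 2*s**5/5 + 2*s**3 - 3*s**2/2 + 1/(2*s**2).
Then F(2) - F(1) = (917/40) - (7/5) = 861/40.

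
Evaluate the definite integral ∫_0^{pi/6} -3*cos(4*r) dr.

-3*sqrt(3)/8

An antiderivative is F(r) = -3*sin(4*r)/4.
Then F(pi/6) - F(0) = (-3*sqrt(3)/8) - (0) = -3*sqrt(3)/8.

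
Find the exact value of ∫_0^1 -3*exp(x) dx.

3 - 3*E

An antiderivative is F(x) = -3*exp(x).
Then F(1) - F(0) = (-3*E) - (-3) = 3 - 3*E.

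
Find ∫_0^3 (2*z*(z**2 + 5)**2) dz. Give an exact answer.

Let u = z**2 + 5, so du = 2*z dz. When z = 0, u = 5; when z = 3, u = 14.
The integral becomes ∫ u**2 du from 5 to 14, with antiderivative u**3/3.
Back in z: F(z) = (z**2 + 5)**3/3.
Then F(3) - F(0) = (2744/3) - (125/3) = 873.

873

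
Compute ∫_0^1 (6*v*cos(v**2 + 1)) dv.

Let u = v**2 + 1, so du = 2*v dv. When v = 0, u = 1; when v = 1, u = 2.
The integral becomes 3·∫ cos(u) du from 1 to 2, with antiderivative 3*sin(u).
Back in v: F(v) = 3*sin(v**2 + 1).
Then F(1) - F(0) = (3*sin(2)) - (3*sin(1)) = -3*sin(1) + 3*sin(2).

-3*sin(1) + 3*sin(2)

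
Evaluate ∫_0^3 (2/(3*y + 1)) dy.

2*log(10)/3

An antiderivative is F(y) = 2*log(3*y + 1)/3.
Then F(3) - F(0) = (2*log(10)/3) - (0) = 2*log(10)/3.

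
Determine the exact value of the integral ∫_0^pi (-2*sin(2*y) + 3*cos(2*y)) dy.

0

An antiderivative is F(y) = 3*sin(2*y)/2 + cos(2*y).
Then F(pi) - F(0) = (1) - (1) = 0.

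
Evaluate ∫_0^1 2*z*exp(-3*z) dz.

Integrate by parts once (u = z, dv = 2*exp(-3*z) dz).
An antiderivative is F(z) = (-6*z - 2)*exp(-3*z)/9.
Then F(1) - F(0) = (-8*exp(-3)/9) - (-2/9) = 2/9 - 8*exp(-3)/9.

2/9 - 8*exp(-3)/9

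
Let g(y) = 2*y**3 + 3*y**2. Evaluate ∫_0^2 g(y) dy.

16

By the power rule, an antiderivative is F(y) = y**4/2 + y**3.
Then F(2) - F(0) = (16) - (0) = 16.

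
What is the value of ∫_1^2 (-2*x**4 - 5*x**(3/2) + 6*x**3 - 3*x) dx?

By the power rule, an antiderivative is F(x) = -2*x**(5/2) - 2*x**5/5 + 3*x**4/2 - 3*x**2/2.
Then F(2) - F(1) = (26/5 - 8*sqrt(2)) - (-12/5) = 38/5 - 8*sqrt(2).

38/5 - 8*sqrt(2)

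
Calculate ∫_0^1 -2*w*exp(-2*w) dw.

Integrate by parts once (u = w, dv = -2*exp(-2*w) dw).
An antiderivative is F(w) = (2*w + 1)*exp(-2*w)/2.
Then F(1) - F(0) = (3*exp(-2)/2) - (1/2) = (3 - exp(2))*exp(-2)/2.

(3 - exp(2))*exp(-2)/2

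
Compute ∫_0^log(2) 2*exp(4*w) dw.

15/2

Let u = exp(w), so du = exp(w) dw. When w = 0, u = 1; when w = log(2), u = 2.
The integral becomes 2·∫ u**3 du from 1 to 2, with antiderivative u**4/2.
Back in w: F(w) = exp(4*w)/2.
Then F(log(2)) - F(0) = (8) - (1/2) = 15/2.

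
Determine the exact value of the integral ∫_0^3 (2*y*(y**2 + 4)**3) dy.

28305/4

Let u = y**2 + 4, so du = 2*y dy. When y = 0, u = 4; when y = 3, u = 13.
The integral becomes ∫ u**3 du from 4 to 13, with antiderivative u**4/4.
Back in y: F(y) = (y**2 + 4)**4/4.
Then F(3) - F(0) = (28561/4) - (64) = 28305/4.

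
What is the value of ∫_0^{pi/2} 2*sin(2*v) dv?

An antiderivative is F(v) = -cos(2*v).
Then F(pi/2) - F(0) = (1) - (-1) = 2.

2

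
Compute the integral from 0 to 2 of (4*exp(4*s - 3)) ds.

-(1 - exp(8))*exp(-3)

Let u = 4*s - 3, so du = 4 ds. When s = 0, u = -3; when s = 2, u = 5.
The integral becomes ∫ exp(u) du from -3 to 5, with antiderivative exp(u).
Back in s: F(s) = exp(4*s - 3).
Then F(2) - F(0) = (exp(5)) - (exp(-3)) = -(1 - exp(8))*exp(-3).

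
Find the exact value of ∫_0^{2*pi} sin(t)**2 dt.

Use the identity sin^2(t) = (1 - cos(2*t))/2.
An antiderivative is F(t) = t/2 - sin(2*t)/4.
Then F(2*pi) - F(0) = (pi) - (0) = pi.

pi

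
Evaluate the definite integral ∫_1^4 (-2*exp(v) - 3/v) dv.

-2*exp(4) - 6*log(2) + 2*exp(1)

An antiderivative is F(v) = -2*exp(v) - 3*log(v).
Then F(4) - F(1) = (-2*exp(4) - log(64)) - (-2*exp(1)) = -2*exp(4) - 6*log(2) + 2*exp(1).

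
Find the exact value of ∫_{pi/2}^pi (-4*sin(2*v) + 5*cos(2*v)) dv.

4

An antiderivative is F(v) = 5*sin(2*v)/2 + 2*cos(2*v).
Then F(pi) - F(pi/2) = (2) - (-2) = 4.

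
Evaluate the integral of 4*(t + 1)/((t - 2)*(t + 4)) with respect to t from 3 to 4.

-2*log(7) + 8*log(2)

Factor the denominator: t**2 + 2*t - 8 = (t + 4)(t - 2).
Partial fractions: 4*(t + 1)/((t - 2)*(t + 4)) = 2/(t + 4) + 2/(t - 2).
An antiderivative is F(t) = 2*log(t - 2) + 2*log(t + 4).
Then F(4) - F(3) = (8*log(2)) - (log(49)) = -2*log(7) + 8*log(2).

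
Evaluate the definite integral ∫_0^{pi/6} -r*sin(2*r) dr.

Integrate by parts once (u = r, dv = -sin(2*r) dr).
An antiderivative is F(r) = r*cos(2*r)/2 - sin(2*r)/4.
Then F(pi/6) - F(0) = (-sqrt(3)/8 + pi/24) - (0) = -sqrt(3)/8 + pi/24.

-sqrt(3)/8 + pi/24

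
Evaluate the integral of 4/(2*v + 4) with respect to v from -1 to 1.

log(9)

An antiderivative is F(v) = 2*log(2*v + 4).
Then F(1) - F(-1) = (log(36)) - (log(4)) = log(9).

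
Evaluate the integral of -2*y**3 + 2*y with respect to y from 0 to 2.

By the power rule, an antiderivative is F(y) = -y**4/2 + y**2.
Then F(2) - F(0) = (-4) - (0) = -4.

-4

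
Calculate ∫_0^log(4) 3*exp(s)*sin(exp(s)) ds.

3*cos(1) - 3*cos(4)

Let u = exp(s), so du = exp(s) ds. When s = 0, u = 1; when s = log(4), u = 4.
The integral becomes 3·∫ sin(u) du from 1 to 4, with antiderivative -3*cos(u).
Back in s: F(s) = -3*cos(exp(s)).
Then F(log(4)) - F(0) = (-3*cos(4)) - (-3*cos(1)) = 3*cos(1) - 3*cos(4).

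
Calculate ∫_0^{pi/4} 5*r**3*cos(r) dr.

Integrate by parts 3 times (u = r^3, dv = 5*cos(r) dr).
An antiderivative is F(r) = 5*r**3*sin(r) + 15*r**2*cos(r) - 30*r*sin(r) - 30*cos(r).
Then F(pi/4) - F(0) = (5*sqrt(2)*(-384 - 96*pi + pi**3 + 12*pi**2)/128) - (-30) = -15*sqrt(2) - 15*sqrt(2)*pi/4 + 5*sqrt(2)*pi**3/128 + 15*sqrt(2)*pi**2/32 + 30.

-15*sqrt(2) - 15*sqrt(2)*pi/4 + 5*sqrt(2)*pi**3/128 + 15*sqrt(2)*pi**2/32 + 30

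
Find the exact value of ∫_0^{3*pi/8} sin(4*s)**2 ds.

Use the identity sin^2(4*s) = (1 - cos(8*s))/2.
An antiderivative is F(s) = s/2 - sin(8*s)/16.
Then F(3*pi/8) - F(0) = (3*pi/16) - (0) = 3*pi/16.

3*pi/16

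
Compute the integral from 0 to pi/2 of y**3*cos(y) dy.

-3*pi + pi**3/8 + 6

Integrate by parts 3 times (u = y^3, dv = cos(y) dy).
An antiderivative is F(y) = y**3*sin(y) + 3*y**2*cos(y) - 6*y*sin(y) - 6*cos(y).
Then F(pi/2) - F(0) = (pi*(-24 + pi**2)/8) - (-6) = -3*pi + pi**3/8 + 6.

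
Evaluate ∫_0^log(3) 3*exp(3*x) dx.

26

Let u = exp(x), so du = exp(x) dx. When x = 0, u = 1; when x = log(3), u = 3.
The integral becomes 3·∫ u**2 du from 1 to 3, with antiderivative u**3.
Back in x: F(x) = exp(3*x).
Then F(log(3)) - F(0) = (27) - (1) = 26.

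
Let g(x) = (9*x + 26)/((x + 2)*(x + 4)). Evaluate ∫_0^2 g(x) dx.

Factor the denominator: x**2 + 6*x + 8 = (x + 4)(x + 2).
Partial fractions: (9*x + 26)/((x + 2)*(x + 4)) = 5/(x + 4) + 4/(x + 2).
An antiderivative is F(x) = 4*log(x + 2) + 5*log(x + 4).
Then F(2) - F(0) = (5*log(3) + 13*log(2)) - (14*log(2)) = -log(2) + 5*log(3).

-log(2) + 5*log(3)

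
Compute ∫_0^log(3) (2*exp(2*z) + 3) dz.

An antiderivative is F(z) = exp(2*z) + 3*z.
Then F(log(3)) - F(0) = (3*log(3) + 9) - (1) = log(27) + 8.

log(27) + 8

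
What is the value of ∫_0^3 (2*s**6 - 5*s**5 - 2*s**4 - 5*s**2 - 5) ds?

By the power rule, an antiderivative is F(s) = 2*s**7/7 - 5*s**6/6 - 2*s**5/5 - 5*s**3/3 - 5*s.
Then F(3) - F(0) = (-9789/70) - (0) = -9789/70.

-9789/70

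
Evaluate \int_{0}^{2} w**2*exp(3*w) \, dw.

Integrate by parts twice (u = w^2, dv = exp(3*w) dw).
An antiderivative is F(w) = (9*w**2 - 6*w + 2)*exp(3*w)/27.
Then F(2) - F(0) = (26*exp(6)/27) - (2/27) = -2/27 + 26*exp(6)/27.

-2/27 + 26*exp(6)/27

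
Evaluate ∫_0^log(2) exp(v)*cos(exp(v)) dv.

-sin(1) + sin(2)

Let u = exp(v), so du = exp(v) dv. When v = 0, u = 1; when v = log(2), u = 2.
The integral becomes ∫ cos(u) du from 1 to 2, with antiderivative sin(u).
Back in v: F(v) = sin(exp(v)).
Then F(log(2)) - F(0) = (sin(2)) - (sin(1)) = -sin(1) + sin(2).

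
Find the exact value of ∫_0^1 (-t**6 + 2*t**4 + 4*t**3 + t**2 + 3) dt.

482/105

By the power rule, an antiderivative is F(t) = -t**7/7 + 2*t**5/5 + t**4 + t**3/3 + 3*t.
Then F(1) - F(0) = (482/105) - (0) = 482/105.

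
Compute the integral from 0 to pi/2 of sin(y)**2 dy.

pi/4

Use the identity sin^2(y) = (1 - cos(2*y))/2.
An antiderivative is F(y) = y/2 - sin(2*y)/4.
Then F(pi/2) - F(0) = (pi/4) - (0) = pi/4.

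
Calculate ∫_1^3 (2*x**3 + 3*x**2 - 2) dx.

62

By the power rule, an antiderivative is F(x) = x**4/2 + x**3 - 2*x.
Then F(3) - F(1) = (123/2) - (-1/2) = 62.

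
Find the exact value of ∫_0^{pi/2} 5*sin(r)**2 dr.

Use the identity sin^2(r) = (1 - cos(2*r))/2.
An antiderivative is F(r) = 5*r/2 - 5*sin(2*r)/4.
Then F(pi/2) - F(0) = (5*pi/4) - (0) = 5*pi/4.

5*pi/4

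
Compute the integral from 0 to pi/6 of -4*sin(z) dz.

An antiderivative is F(z) = 4*cos(z).
Then F(pi/6) - F(0) = (2*sqrt(3)) - (4) = -4 + 2*sqrt(3).

-4 + 2*sqrt(3)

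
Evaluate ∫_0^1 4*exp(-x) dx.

An antiderivative is F(x) = -4*exp(-x).
Then F(1) - F(0) = (-4*exp(-1)) - (-4) = 4 - 4*exp(-1).

4 - 4*exp(-1)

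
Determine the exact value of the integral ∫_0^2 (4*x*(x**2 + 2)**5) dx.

Let u = x**2 + 2, so du = 2*x dx. When x = 0, u = 2; when x = 2, u = 6.
The integral becomes 2·∫ u**5 du from 2 to 6, with antiderivative u**6/3.
Back in x: F(x) = (x**2 + 2)**6/3.
Then F(2) - F(0) = (15552) - (64/3) = 46592/3.

46592/3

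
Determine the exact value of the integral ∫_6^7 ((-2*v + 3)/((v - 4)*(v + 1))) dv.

Factor the denominator: v**2 - 3*v - 4 = (v + 1)(v - 4).
Partial fractions: (-2*v + 3)/((v - 4)*(v + 1)) = -1/(v + 1) - 1/(v - 4).
An antiderivative is F(v) = -log(v - 4) - log(v + 1).
Then F(7) - F(6) = (-log(24)) - (-log(14)) = log(7/12).

log(7/12)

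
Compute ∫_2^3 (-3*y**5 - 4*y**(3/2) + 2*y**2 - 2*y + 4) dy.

By the power rule, an antiderivative is F(y) = -y**6/2 - 8*y**(5/2)/5 + 2*y**3/3 - y**2 + 4*y.
Then F(3) - F(2) = (-687/2 - 72*sqrt(3)/5) - (-68/3 - 32*sqrt(2)/5) = -1925/6 - 72*sqrt(3)/5 + 32*sqrt(2)/5.

-1925/6 - 72*sqrt(3)/5 + 32*sqrt(2)/5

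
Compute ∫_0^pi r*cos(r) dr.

Integrate by parts once (u = r, dv = cos(r) dr).
An antiderivative is F(r) = r*sin(r) + cos(r).
Then F(pi) - F(0) = (-1) - (1) = -2.

-2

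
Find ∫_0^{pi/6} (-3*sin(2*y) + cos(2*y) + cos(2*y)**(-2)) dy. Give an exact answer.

An antiderivative is F(y) = sin(2*y)/2 + 3*cos(2*y)/2 + tan(2*y)/2.
Then F(pi/6) - F(0) = (3/4 + 3*sqrt(3)/4) - (3/2) = -3/4 + 3*sqrt(3)/4.

-3/4 + 3*sqrt(3)/4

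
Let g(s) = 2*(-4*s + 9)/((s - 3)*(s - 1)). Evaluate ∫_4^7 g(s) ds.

-11*log(2)

Factor the denominator: s**2 - 4*s + 3 = (s - 1)(s - 3).
Partial fractions: 2*(-4*s + 9)/((s - 3)*(s - 1)) = -5/(s - 1) - 3/(s - 3).
An antiderivative is F(s) = -3*log(s - 3) - 5*log(s - 1).
Then F(7) - F(4) = (-11*log(2) - 5*log(3)) - (-5*log(3)) = -11*log(2).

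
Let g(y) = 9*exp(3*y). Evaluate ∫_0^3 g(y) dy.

Let u = 3*y, so du = 3 dy. When y = 0, u = 0; when y = 3, u = 9.
The integral becomes 3·∫ exp(u) du from 0 to 9, with antiderivative 3*exp(u).
Back in y: F(y) = 3*exp(3*y).
Then F(3) - F(0) = (3*exp(9)) - (3) = -3 + 3*exp(9).

-3 + 3*exp(9)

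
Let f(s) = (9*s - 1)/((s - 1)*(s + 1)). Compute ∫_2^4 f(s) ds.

-log(3) + 5*log(5)

Factor the denominator: s**2 - 1 = (s + 1)(s - 1).
Partial fractions: (9*s - 1)/((s - 1)*(s + 1)) = 5/(s + 1) + 4/(s - 1).
An antiderivative is F(s) = 4*log(s - 1) + 5*log(s + 1).
Then F(4) - F(2) = (4*log(3) + 5*log(5)) - (5*log(3)) = -log(3) + 5*log(5).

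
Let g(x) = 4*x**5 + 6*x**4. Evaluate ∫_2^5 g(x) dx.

70428/5

By the power rule, an antiderivative is F(x) = 2*x**6/3 + 6*x**5/5.
Then F(5) - F(2) = (42500/3) - (1216/15) = 70428/5.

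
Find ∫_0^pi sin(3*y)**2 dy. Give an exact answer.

pi/2

Use the identity sin^2(3*y) = (1 - cos(6*y))/2.
An antiderivative is F(y) = y/2 - sin(6*y)/12.
Then F(pi) - F(0) = (pi/2) - (0) = pi/2.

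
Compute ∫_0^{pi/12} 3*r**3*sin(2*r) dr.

-9/16 - sqrt(3)*pi**3/2304 + pi**2/128 + 3*sqrt(3)*pi/32

Integrate by parts 3 times (u = r^3, dv = 3*sin(2*r) dr).
An antiderivative is F(r) = -3*r**3*cos(2*r)/2 + 9*r**2*sin(2*r)/4 + 9*r*cos(2*r)/4 - 9*sin(2*r)/8.
Then F(pi/12) - F(0) = (-9/16 - sqrt(3)*pi**3/2304 + pi**2/128 + 3*sqrt(3)*pi/32) - (0) = -9/16 - sqrt(3)*pi**3/2304 + pi**2/128 + 3*sqrt(3)*pi/32.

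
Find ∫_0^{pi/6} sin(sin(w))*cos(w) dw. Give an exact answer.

1 - cos(1/2)

Let u = sin(w), so du = cos(w) dw. When w = 0, u = 0; when w = pi/6, u = 1/2.
The integral becomes ∫ sin(u) du from 0 to 1/2, with antiderivative -cos(u).
Back in w: F(w) = -cos(sin(w)).
Then F(pi/6) - F(0) = (-cos(1/2)) - (-1) = 1 - cos(1/2).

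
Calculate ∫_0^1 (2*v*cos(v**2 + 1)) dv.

-sin(1) + sin(2)

Let u = v**2 + 1, so du = 2*v dv. When v = 0, u = 1; when v = 1, u = 2.
The integral becomes ∫ cos(u) du from 1 to 2, with antiderivative sin(u).
Back in v: F(v) = sin(v**2 + 1).
Then F(1) - F(0) = (sin(2)) - (sin(1)) = -sin(1) + sin(2).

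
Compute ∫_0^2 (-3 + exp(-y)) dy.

An antiderivative is F(y) = -3*y - exp(-y).
Then F(2) - F(0) = (-6 - exp(-2)) - (-1) = -5 - exp(-2).

-5 - exp(-2)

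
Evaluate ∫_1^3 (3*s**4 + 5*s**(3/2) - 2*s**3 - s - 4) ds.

By the power rule, an antiderivative is F(s) = 2*s**(5/2) + 3*s**5/5 - s**4/2 - s**2/2 - 4*s.
Then F(3) - F(1) = (18*sqrt(3) + 444/5) - (-12/5) = 18*sqrt(3) + 456/5.

18*sqrt(3) + 456/5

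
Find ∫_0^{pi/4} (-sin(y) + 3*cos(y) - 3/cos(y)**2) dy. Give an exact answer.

-4 + 2*sqrt(2)

An antiderivative is F(y) = 3*sin(y) + cos(y) - 3*tan(y).
Then F(pi/4) - F(0) = (-3 + 2*sqrt(2)) - (1) = -4 + 2*sqrt(2).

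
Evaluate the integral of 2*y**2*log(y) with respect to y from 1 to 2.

-14/9 + 16*log(2)/3

Integrate by parts once (u = ln y, dv = 2*y**2 dy).
An antiderivative is F(y) = 2*y**3*(3*log(y) - 1)/9.
Then F(2) - F(1) = (-16/9 + 16*log(2)/3) - (-2/9) = -14/9 + 16*log(2)/3.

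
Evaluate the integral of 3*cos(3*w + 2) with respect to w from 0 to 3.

Let u = 3*w + 2, so du = 3 dw. When w = 0, u = 2; when w = 3, u = 11.
The integral becomes ∫ cos(u) du from 2 to 11, with antiderivative sin(u).
Back in w: F(w) = sin(3*w + 2).
Then F(3) - F(0) = (sin(11)) - (sin(2)) = sin(11) - sin(2).

sin(11) - sin(2)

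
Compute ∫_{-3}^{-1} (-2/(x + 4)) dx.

-log(9)

An antiderivative is F(x) = -2*log(x + 4).
Then F(-1) - F(-3) = (-log(9)) - (0) = -log(9).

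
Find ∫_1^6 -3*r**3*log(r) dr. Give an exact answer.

Integrate by parts once (u = ln r, dv = -3*r**3 dr).
An antiderivative is F(r) = -3*r**4*(4*log(r) - 1)/16.
Then F(6) - F(1) = (-972*log(3) - 972*log(2) + 243) - (3/16) = -972*log(3) - 972*log(2) + 3885/16.

-972*log(3) - 972*log(2) + 3885/16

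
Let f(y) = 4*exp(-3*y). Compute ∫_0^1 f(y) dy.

An antiderivative is F(y) = -4*exp(-3*y)/3.
Then F(1) - F(0) = (-4*exp(-3)/3) - (-4/3) = 4/3 - 4*exp(-3)/3.

4/3 - 4*exp(-3)/3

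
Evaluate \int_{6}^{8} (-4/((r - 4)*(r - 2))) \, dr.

Factor the denominator: r**2 - 6*r + 8 = (r - 2)(r - 4).
Partial fractions: -4/((r - 4)*(r - 2)) = 2/(r - 2) - 2/(r - 4).
An antiderivative is F(r) = -2*log(r - 4) + 2*log(r - 2).
Then F(8) - F(6) = (log(9/4)) - (log(4)) = log(9/16).

log(9/16)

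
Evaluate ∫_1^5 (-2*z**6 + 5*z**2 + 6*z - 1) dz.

-462976/21

By the power rule, an antiderivative is F(z) = -2*z**7/7 + 5*z**3/3 + 3*z**2 - z.
Then F(5) - F(1) = (-462905/21) - (71/21) = -462976/21.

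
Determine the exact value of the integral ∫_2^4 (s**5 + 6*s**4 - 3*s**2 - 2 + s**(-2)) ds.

By the power rule, an antiderivative is F(s) = s**6/6 + 6*s**5/5 - s**3 - 2*s - 1/s.
Then F(4) - F(2) = (110353/60) - (1097/30) = 36053/20.

36053/20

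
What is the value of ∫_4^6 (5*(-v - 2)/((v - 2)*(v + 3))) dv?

Factor the denominator: v**2 + v - 6 = (v + 3)(v - 2).
Partial fractions: 5*(-v - 2)/((v - 2)*(v + 3)) = -1/(v + 3) - 4/(v - 2).
An antiderivative is F(v) = -4*log(v - 2) - log(v + 3).
Then F(6) - F(4) = (-8*log(2) - 2*log(3)) - (-4*log(2) - log(7)) = -4*log(2) - 2*log(3) + log(7).

-4*log(2) - 2*log(3) + log(7)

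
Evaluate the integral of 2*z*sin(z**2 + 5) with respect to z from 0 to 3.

-cos(14) + cos(5)

Let u = z**2 + 5, so du = 2*z dz. When z = 0, u = 5; when z = 3, u = 14.
The integral becomes ∫ sin(u) du from 5 to 14, with antiderivative -cos(u).
Back in z: F(z) = -cos(z**2 + 5).
Then F(3) - F(0) = (-cos(14)) - (-cos(5)) = -cos(14) + cos(5).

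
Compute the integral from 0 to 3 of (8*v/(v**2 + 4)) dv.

-8*log(2) + 4*log(13)

Let u = v**2 + 4, so du = 2*v dv. When v = 0, u = 4; when v = 3, u = 13.
The integral becomes 4·∫ 1/u du from 4 to 13, with antiderivative 4*log(u).
Back in v: F(v) = 4*log(v**2 + 4).
Then F(3) - F(0) = (4*log(13)) - (8*log(2)) = -8*log(2) + 4*log(13).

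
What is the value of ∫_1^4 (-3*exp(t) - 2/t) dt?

An antiderivative is F(t) = -3*exp(t) - 2*log(t).
Then F(4) - F(1) = (-3*exp(4) - log(16)) - (-3*exp(1)) = -3*exp(4) - log(16) + 3*exp(1).

-3*exp(4) - log(16) + 3*exp(1)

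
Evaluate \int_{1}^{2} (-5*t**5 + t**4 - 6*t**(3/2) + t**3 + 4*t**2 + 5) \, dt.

By the power rule, an antiderivative is F(t) = -5*t**6/6 - 12*t**(5/2)/5 + t**5/5 + t**4/4 + 4*t**3/3 + 5*t.
Then F(2) - F(1) = (-334/15 - 48*sqrt(2)/5) - (71/20) = -1549/60 - 48*sqrt(2)/5.

-1549/60 - 48*sqrt(2)/5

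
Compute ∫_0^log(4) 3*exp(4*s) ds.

Let u = exp(s), so du = exp(s) ds. When s = 0, u = 1; when s = log(4), u = 4.
The integral becomes 3·∫ u**3 du from 1 to 4, with antiderivative 3*u**4/4.
Back in s: F(s) = 3*exp(4*s)/4.
Then F(log(4)) - F(0) = (192) - (3/4) = 765/4.

765/4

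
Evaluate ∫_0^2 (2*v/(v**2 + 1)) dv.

Let u = v**2 + 1, so du = 2*v dv. When v = 0, u = 1; when v = 2, u = 5.
The integral becomes ∫ 1/u du from 1 to 5, with antiderivative log(u).
Back in v: F(v) = log(v**2 + 1).
Then F(2) - F(0) = (log(5)) - (0) = log(5).

log(5)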